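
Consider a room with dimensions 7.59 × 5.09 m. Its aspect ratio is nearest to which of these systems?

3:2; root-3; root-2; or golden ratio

7.59/5.09 ≈ 1.491. Nearest candidates are 3:2 (1.500, off by 0.009) and root-2 (1.414, off by 0.077).

3:2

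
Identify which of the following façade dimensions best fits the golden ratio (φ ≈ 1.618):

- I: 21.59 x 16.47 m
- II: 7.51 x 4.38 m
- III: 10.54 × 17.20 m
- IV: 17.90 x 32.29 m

III

Target golden ratio ≈ 1.618.
I: 1.311 (Δ0.307)  II: 1.715 (Δ0.097)  III: 1.632 (Δ0.014)  IV: 1.804 (Δ0.186)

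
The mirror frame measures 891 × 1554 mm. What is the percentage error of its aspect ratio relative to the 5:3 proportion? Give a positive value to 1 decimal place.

Ratio = 1554 / 891 ≈ 1.7441.
Ideal 5:3 ≈ 1.6667. |1.7441 − 1.6667| / 1.6667 ≈ 4.64% → 4.6%.

4.6%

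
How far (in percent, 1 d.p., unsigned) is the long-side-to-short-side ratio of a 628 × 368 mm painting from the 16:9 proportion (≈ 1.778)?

4.0%

Ratio = 628 / 368 ≈ 1.7065.
Ideal 16:9 ≈ 1.7778. |1.7065 − 1.7778| / 1.7778 ≈ 4.01% → 4.0%.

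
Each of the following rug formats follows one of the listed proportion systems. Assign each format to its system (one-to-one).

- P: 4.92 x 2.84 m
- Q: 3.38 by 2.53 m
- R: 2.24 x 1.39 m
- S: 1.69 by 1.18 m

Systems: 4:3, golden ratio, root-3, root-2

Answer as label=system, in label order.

P = 4.92/2.84 ≈ 1.732 → root-3 (1.732)
Q = 3.38/2.53 ≈ 1.336 → 4:3 (1.333)
R = 2.24/1.39 ≈ 1.612 → golden ratio (1.618)
S = 1.69/1.18 ≈ 1.432 → root-2 (1.414)

P=root-3, Q=4:3, R=golden ratio, S=root-2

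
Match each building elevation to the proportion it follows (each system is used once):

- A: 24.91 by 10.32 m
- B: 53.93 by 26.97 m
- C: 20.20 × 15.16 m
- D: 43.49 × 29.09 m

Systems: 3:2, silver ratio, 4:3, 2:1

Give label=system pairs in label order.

A=silver ratio, B=2:1, C=4:3, D=3:2

Ratios: A ≈ 2.414; B ≈ 2.000; C ≈ 1.332; D ≈ 1.495.
Targets: 3:2 ≈ 1.500; silver ratio ≈ 2.414; 4:3 ≈ 1.333; 2:1 ≈ 2.000.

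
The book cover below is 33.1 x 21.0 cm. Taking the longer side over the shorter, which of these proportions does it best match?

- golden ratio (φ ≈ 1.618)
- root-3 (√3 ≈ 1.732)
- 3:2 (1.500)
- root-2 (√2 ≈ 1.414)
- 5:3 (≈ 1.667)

33.1/21.0 ≈ 1.576. Nearest candidates are golden ratio (1.618, off by 0.042) and 3:2 (1.500, off by 0.076).

golden ratio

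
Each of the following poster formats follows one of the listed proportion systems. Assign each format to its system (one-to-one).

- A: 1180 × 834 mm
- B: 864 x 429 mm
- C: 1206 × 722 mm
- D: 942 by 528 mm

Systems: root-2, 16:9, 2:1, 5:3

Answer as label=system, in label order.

A=root-2, B=2:1, C=5:3, D=16:9

Ratios: A ≈ 1.415; B ≈ 2.014; C ≈ 1.670; D ≈ 1.784.
Targets: root-2 ≈ 1.414; 16:9 ≈ 1.778; 2:1 ≈ 2.000; 5:3 ≈ 1.667.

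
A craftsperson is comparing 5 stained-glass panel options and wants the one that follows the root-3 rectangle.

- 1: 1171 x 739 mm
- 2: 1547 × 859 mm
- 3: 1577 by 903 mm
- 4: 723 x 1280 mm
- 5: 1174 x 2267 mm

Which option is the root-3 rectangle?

3

Ratios (long/short): 1 ≈ 1.585; 2 ≈ 1.801; 3 ≈ 1.746; 4 ≈ 1.770; 5 ≈ 1.931.
root-3 ≈ 1.732; option 3 is nearest (Δ 0.014).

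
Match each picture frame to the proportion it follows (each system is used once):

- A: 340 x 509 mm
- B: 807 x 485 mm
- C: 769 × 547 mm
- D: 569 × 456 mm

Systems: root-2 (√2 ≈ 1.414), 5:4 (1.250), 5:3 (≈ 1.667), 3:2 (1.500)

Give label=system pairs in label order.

Ratios: A ≈ 1.497; B ≈ 1.664; C ≈ 1.406; D ≈ 1.248.
Targets: root-2 ≈ 1.414; 5:4 ≈ 1.250; 5:3 ≈ 1.667; 3:2 ≈ 1.500.

A=3:2, B=5:3, C=root-2, D=5:4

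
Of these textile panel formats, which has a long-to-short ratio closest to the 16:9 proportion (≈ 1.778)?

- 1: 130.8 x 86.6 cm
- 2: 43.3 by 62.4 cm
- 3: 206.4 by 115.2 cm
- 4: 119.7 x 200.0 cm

3

Target 16:9 ≈ 1.778.
1: 1.510 (Δ0.268)  2: 1.441 (Δ0.337)  3: 1.792 (Δ0.014)  4: 1.671 (Δ0.107)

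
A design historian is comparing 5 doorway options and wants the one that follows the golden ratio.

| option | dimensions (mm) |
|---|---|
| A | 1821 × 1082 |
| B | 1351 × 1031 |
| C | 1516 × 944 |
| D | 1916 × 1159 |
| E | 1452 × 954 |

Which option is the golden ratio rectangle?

Target golden ratio ≈ 1.618.
A: 1.683 (Δ0.065)  B: 1.310 (Δ0.308)  C: 1.606 (Δ0.012)  D: 1.653 (Δ0.035)  E: 1.522 (Δ0.096)

C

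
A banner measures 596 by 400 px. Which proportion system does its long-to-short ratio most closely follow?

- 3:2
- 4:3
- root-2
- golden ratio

Ratio = 596 / 400 ≈ 1.490.
Distances: 3:2 1.500 (Δ 0.010); 4:3 1.333 (Δ 0.157); root-2 1.414 (Δ 0.076); golden ratio 1.618 (Δ 0.128).

3:2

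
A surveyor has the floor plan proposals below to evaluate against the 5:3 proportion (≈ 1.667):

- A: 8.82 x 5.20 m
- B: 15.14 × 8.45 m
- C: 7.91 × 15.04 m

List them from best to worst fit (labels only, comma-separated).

Ratios: A = 8.82 / 5.20 ≈ 1.696; B = 15.14 / 8.45 ≈ 1.792; C = 15.04 / 7.91 ≈ 1.901.
|Δ from 1.667|: A 0.029; B 0.125; C 0.234.

A, B, C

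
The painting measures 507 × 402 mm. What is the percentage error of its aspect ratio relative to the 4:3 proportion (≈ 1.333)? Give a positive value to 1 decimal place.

5.4%

Ratio = 507 / 402 ≈ 1.2612.
Ideal 4:3 ≈ 1.3333. |1.2612 − 1.3333| / 1.3333 ≈ 5.41% → 5.4%.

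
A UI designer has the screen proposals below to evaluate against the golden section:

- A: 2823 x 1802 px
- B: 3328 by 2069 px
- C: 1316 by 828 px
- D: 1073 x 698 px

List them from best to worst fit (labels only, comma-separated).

B, C, A, D

A: 2823/1802 ≈ 1.567 → |1.567 − 1.618| = 0.051
B: 3328/2069 ≈ 1.609 → |1.609 − 1.618| = 0.009
C: 1316/828 ≈ 1.589 → |1.589 − 1.618| = 0.029
D: 1073/698 ≈ 1.537 → |1.537 − 1.618| = 0.081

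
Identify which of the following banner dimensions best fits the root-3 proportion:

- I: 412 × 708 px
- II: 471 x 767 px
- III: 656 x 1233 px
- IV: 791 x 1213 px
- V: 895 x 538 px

Target root-3 ≈ 1.732.
I: 1.718 (Δ0.014)  II: 1.628 (Δ0.104)  III: 1.880 (Δ0.148)  IV: 1.534 (Δ0.198)  V: 1.664 (Δ0.068)

I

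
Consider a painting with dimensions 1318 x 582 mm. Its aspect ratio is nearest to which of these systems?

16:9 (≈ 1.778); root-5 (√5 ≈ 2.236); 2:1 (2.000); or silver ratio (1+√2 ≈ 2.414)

1318/582 ≈ 2.265. Nearest candidates are root-5 (2.236, off by 0.029) and silver ratio (2.414, off by 0.149).

root-5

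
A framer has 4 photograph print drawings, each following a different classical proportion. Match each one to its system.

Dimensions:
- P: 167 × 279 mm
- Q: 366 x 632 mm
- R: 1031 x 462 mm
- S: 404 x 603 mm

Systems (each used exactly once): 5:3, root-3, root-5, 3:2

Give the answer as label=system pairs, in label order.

P=5:3, Q=root-3, R=root-5, S=3:2

P = 279/167 ≈ 1.671 → 5:3 (1.667)
Q = 632/366 ≈ 1.727 → root-3 (1.732)
R = 1031/462 ≈ 2.232 → root-5 (2.236)
S = 603/404 ≈ 1.493 → 3:2 (1.500)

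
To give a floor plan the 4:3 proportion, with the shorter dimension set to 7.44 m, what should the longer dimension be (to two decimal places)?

4:3 ≈ 1.33333.
Longer side = 7.44 × 1.33333 ≈ 9.9200 → 9.92 m.

9.92 m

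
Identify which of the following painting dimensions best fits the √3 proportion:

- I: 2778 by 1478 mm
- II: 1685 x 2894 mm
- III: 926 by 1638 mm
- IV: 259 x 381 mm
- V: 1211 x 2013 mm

II

Target root-3 ≈ 1.732.
I: 1.880 (Δ0.148)  II: 1.718 (Δ0.014)  III: 1.769 (Δ0.037)  IV: 1.471 (Δ0.261)  V: 1.662 (Δ0.070)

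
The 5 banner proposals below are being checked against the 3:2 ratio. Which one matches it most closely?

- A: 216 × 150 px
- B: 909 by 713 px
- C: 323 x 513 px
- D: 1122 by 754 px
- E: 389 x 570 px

Target 3:2 ≈ 1.500.
A: 1.440 (Δ0.060)  B: 1.275 (Δ0.225)  C: 1.588 (Δ0.088)  D: 1.488 (Δ0.012)  E: 1.465 (Δ0.035)

D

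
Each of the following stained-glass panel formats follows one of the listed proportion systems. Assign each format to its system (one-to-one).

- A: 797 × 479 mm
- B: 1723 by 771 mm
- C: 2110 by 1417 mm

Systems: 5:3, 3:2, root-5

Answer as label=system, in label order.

Ratios: A ≈ 1.664; B ≈ 2.235; C ≈ 1.489.
Targets: 5:3 ≈ 1.667; 3:2 ≈ 1.500; root-5 ≈ 2.236.

A=5:3, B=root-5, C=3:2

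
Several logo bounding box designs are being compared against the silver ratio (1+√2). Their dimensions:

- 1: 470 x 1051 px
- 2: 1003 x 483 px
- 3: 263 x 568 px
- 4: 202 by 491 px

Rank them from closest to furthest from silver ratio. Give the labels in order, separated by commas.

Ratios: 1 = 1051 / 470 ≈ 2.236; 2 = 1003 / 483 ≈ 2.077; 3 = 568 / 263 ≈ 2.160; 4 = 491 / 202 ≈ 2.431.
|Δ from 2.414|: 1 0.178; 2 0.337; 3 0.254; 4 0.017.

4, 1, 3, 2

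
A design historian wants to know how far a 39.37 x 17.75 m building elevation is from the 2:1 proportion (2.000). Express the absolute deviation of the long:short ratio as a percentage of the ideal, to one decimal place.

Ratio = 39.37 / 17.75 ≈ 2.2180.
Ideal 2:1 = 2.0000. |2.2180 − 2.0000| / 2.0000 ≈ 10.90% → 10.9%.

10.9%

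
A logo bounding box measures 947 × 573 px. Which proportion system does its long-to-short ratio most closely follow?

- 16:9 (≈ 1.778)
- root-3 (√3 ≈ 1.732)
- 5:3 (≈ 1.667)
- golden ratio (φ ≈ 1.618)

5:3

947/573 ≈ 1.653. Nearest candidates are 5:3 (1.667, off by 0.014) and golden ratio (1.618, off by 0.035).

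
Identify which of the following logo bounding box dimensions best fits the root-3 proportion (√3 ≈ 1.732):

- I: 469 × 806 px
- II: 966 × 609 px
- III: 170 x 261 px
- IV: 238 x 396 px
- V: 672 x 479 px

Ratios (long/short): I ≈ 1.719; II ≈ 1.586; III ≈ 1.535; IV ≈ 1.664; V ≈ 1.403.
root-3 ≈ 1.732; option I is nearest (Δ 0.013).

I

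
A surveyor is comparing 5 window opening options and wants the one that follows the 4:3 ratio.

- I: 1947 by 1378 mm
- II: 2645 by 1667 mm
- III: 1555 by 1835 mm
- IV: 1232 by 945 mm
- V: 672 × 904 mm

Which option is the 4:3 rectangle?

V

Ratios (long/short): I ≈ 1.413; II ≈ 1.587; III ≈ 1.180; IV ≈ 1.304; V ≈ 1.345.
4:3 ≈ 1.333; option V is nearest (Δ 0.012).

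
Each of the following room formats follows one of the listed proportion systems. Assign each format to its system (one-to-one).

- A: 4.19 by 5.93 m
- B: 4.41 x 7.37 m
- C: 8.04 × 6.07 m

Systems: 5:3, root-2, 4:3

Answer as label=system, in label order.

A=root-2, B=5:3, C=4:3

Ratios: A ≈ 1.415; B ≈ 1.671; C ≈ 1.325.
Targets: 5:3 ≈ 1.667; root-2 ≈ 1.414; 4:3 ≈ 1.333.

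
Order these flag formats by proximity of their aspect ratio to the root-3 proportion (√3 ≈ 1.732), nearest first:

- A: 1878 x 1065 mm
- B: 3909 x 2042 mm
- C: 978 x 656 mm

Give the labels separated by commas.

A: 1878/1065 ≈ 1.763 → |1.763 − 1.732| = 0.031
B: 3909/2042 ≈ 1.914 → |1.914 − 1.732| = 0.182
C: 978/656 ≈ 1.491 → |1.491 − 1.732| = 0.241

A, B, C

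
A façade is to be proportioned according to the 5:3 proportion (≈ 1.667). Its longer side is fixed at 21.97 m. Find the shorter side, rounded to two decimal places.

13.18 m

5:3 ≈ 1.66667.
Shorter side = 21.97 ÷ 1.66667 ≈ 13.1820 → 13.18 m.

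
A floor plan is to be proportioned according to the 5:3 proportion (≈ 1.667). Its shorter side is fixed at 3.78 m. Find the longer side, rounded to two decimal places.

6.30 m

5:3 ≈ 1.66667.
Longer side = 3.78 × 1.66667 ≈ 6.3000 → 6.30 m.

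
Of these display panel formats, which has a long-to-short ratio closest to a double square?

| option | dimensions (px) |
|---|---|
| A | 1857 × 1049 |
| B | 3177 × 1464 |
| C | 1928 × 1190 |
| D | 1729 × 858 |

D

Ratios (long/short): A ≈ 1.770; B ≈ 2.170; C ≈ 1.620; D ≈ 2.015.
2:1 ≈ 2.000; option D is nearest (Δ 0.015).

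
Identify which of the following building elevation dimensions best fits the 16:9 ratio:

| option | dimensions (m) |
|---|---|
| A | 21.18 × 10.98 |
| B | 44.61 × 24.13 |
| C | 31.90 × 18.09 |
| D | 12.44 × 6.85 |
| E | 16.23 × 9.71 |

Target 16:9 ≈ 1.778.
A: 1.929 (Δ0.151)  B: 1.849 (Δ0.071)  C: 1.763 (Δ0.015)  D: 1.816 (Δ0.038)  E: 1.671 (Δ0.107)

C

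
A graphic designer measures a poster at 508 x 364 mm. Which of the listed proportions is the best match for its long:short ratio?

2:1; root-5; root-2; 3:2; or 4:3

Ratio = 508 / 364 ≈ 1.396.
Distances: 2:1 2.000 (Δ 0.604); root-5 2.236 (Δ 0.840); root-2 1.414 (Δ 0.018); 3:2 1.500 (Δ 0.104); 4:3 1.333 (Δ 0.063).

root-2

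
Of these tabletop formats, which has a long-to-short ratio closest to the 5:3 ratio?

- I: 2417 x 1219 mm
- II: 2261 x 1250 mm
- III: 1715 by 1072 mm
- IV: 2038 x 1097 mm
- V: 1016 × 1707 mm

Ratios (long/short): I ≈ 1.983; II ≈ 1.809; III ≈ 1.600; IV ≈ 1.858; V ≈ 1.680.
5:3 ≈ 1.667; option V is nearest (Δ 0.013).

V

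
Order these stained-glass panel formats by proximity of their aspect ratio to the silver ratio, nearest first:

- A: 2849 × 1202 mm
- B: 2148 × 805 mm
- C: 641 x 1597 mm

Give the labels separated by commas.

A, C, B

A: 2849/1202 ≈ 2.370 → |2.370 − 2.414| = 0.044
B: 2148/805 ≈ 2.668 → |2.668 − 2.414| = 0.254
C: 1597/641 ≈ 2.491 → |2.491 − 2.414| = 0.077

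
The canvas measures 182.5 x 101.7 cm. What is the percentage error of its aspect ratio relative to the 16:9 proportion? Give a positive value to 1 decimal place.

Ratio = 182.5 / 101.7 ≈ 1.7945.
Ideal 16:9 ≈ 1.7778. |1.7945 − 1.7778| / 1.7778 ≈ 0.94% → 0.9%.

0.9%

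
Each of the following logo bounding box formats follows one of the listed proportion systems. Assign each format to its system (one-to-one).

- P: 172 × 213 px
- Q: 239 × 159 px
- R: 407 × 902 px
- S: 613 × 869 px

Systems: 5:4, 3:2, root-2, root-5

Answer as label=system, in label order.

P=5:4, Q=3:2, R=root-5, S=root-2

P = 213/172 ≈ 1.238 → 5:4 (1.250)
Q = 239/159 ≈ 1.503 → 3:2 (1.500)
R = 902/407 ≈ 2.216 → root-5 (2.236)
S = 869/613 ≈ 1.418 → root-2 (1.414)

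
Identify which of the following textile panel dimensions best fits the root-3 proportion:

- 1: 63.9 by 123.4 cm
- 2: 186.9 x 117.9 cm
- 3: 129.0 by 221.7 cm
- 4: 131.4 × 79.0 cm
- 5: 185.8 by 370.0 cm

3

Ratios (long/short): 1 ≈ 1.931; 2 ≈ 1.585; 3 ≈ 1.719; 4 ≈ 1.663; 5 ≈ 1.991.
root-3 ≈ 1.732; option 3 is nearest (Δ 0.013).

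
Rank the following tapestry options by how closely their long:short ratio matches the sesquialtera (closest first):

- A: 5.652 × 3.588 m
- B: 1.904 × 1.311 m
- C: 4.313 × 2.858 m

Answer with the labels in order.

C, B, A

Ratios: A = 5.652 / 3.588 ≈ 1.575; B = 1.904 / 1.311 ≈ 1.452; C = 4.313 / 2.858 ≈ 1.509.
|Δ from 1.500|: A 0.075; B 0.048; C 0.009.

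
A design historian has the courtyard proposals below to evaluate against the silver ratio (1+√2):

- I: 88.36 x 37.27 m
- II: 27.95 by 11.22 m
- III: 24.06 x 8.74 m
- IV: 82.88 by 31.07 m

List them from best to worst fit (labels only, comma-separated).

Ratios: I = 88.36 / 37.27 ≈ 2.371; II = 27.95 / 11.22 ≈ 2.491; III = 24.06 / 8.74 ≈ 2.753; IV = 82.88 / 31.07 ≈ 2.668.
|Δ from 2.414|: I 0.043; II 0.077; III 0.339; IV 0.254.

I, II, IV, III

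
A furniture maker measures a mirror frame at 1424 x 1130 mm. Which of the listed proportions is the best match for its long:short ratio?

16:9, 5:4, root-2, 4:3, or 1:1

1424/1130 ≈ 1.260. Nearest candidates are 5:4 (1.250, off by 0.010) and 4:3 (1.333, off by 0.073).

5:4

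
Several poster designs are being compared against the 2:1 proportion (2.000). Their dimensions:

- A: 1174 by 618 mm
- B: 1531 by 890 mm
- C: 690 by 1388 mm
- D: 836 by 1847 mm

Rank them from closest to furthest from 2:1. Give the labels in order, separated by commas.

C, A, D, B

A: 1174/618 ≈ 1.900 → |1.900 − 2.000| = 0.100
B: 1531/890 ≈ 1.720 → |1.720 − 2.000| = 0.280
C: 1388/690 ≈ 2.012 → |2.012 − 2.000| = 0.012
D: 1847/836 ≈ 2.209 → |2.209 − 2.000| = 0.209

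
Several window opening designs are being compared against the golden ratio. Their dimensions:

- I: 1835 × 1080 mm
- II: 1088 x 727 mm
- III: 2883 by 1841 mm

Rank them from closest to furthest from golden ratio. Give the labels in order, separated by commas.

III, I, II

I: 1835/1080 ≈ 1.699 → |1.699 − 1.618| = 0.081
II: 1088/727 ≈ 1.497 → |1.497 − 1.618| = 0.121
III: 2883/1841 ≈ 1.566 → |1.566 − 1.618| = 0.052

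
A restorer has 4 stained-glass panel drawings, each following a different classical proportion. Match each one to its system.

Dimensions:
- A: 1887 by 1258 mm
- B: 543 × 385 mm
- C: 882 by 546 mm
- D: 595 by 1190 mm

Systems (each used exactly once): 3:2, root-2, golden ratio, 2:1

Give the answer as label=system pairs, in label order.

A = 1887/1258 ≈ 1.500 → 3:2 (1.500)
B = 543/385 ≈ 1.410 → root-2 (1.414)
C = 882/546 ≈ 1.615 → golden ratio (1.618)
D = 1190/595 ≈ 2.000 → 2:1 (2.000)

A=3:2, B=root-2, C=golden ratio, D=2:1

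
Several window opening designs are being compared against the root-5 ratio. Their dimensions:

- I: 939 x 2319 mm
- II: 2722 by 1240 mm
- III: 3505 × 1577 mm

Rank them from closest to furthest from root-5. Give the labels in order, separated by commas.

III, II, I

I: 2319/939 ≈ 2.470 → |2.470 − 2.236| = 0.234
II: 2722/1240 ≈ 2.195 → |2.195 − 2.236| = 0.041
III: 3505/1577 ≈ 2.223 → |2.223 − 2.236| = 0.013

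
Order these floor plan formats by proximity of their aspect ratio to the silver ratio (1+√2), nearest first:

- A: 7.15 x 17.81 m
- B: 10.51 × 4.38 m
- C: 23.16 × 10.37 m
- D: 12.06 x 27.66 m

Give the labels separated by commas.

B, A, D, C

A: 17.81/7.15 ≈ 2.491 → |2.491 − 2.414| = 0.077
B: 10.51/4.38 ≈ 2.400 → |2.400 − 2.414| = 0.014
C: 23.16/10.37 ≈ 2.233 → |2.233 − 2.414| = 0.181
D: 27.66/12.06 ≈ 2.294 → |2.294 − 2.414| = 0.120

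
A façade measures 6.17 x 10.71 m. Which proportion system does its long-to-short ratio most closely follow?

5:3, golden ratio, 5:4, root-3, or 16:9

10.71/6.17 ≈ 1.736. Nearest candidates are root-3 (1.732, off by 0.004) and 16:9 (1.778, off by 0.042).

root-3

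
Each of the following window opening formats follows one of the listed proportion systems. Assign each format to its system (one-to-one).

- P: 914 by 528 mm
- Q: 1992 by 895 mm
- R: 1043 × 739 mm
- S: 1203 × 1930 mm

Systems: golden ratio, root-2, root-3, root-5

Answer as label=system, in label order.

P=root-3, Q=root-5, R=root-2, S=golden ratio

P = 914/528 ≈ 1.731 → root-3 (1.732)
Q = 1992/895 ≈ 2.226 → root-5 (2.236)
R = 1043/739 ≈ 1.411 → root-2 (1.414)
S = 1930/1203 ≈ 1.604 → golden ratio (1.618)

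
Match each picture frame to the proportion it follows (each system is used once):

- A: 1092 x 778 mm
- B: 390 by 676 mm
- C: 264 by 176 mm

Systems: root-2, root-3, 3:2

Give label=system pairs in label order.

Ratios: A ≈ 1.404; B ≈ 1.733; C ≈ 1.500.
Targets: root-2 ≈ 1.414; root-3 ≈ 1.732; 3:2 ≈ 1.500.

A=root-2, B=root-3, C=3:2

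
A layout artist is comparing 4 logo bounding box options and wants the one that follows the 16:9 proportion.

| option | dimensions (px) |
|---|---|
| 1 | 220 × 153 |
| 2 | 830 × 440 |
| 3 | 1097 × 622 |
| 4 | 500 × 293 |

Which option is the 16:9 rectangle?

Ratios (long/short): 1 ≈ 1.438; 2 ≈ 1.886; 3 ≈ 1.764; 4 ≈ 1.706.
16:9 ≈ 1.778; option 3 is nearest (Δ 0.014).

3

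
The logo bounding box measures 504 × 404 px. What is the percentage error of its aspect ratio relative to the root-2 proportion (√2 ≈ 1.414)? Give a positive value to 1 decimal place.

Ratio = 504 / 404 ≈ 1.2475.
Ideal root-2 ≈ 1.4142. |1.2475 − 1.4142| / 1.4142 ≈ 11.79% → 11.8%.

11.8%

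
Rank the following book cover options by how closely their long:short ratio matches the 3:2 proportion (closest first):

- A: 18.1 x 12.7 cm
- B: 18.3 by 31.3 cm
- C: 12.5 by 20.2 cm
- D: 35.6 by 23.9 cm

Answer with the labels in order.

A: 18.1/12.7 ≈ 1.425 → |1.425 − 1.500| = 0.075
B: 31.3/18.3 ≈ 1.710 → |1.710 − 1.500| = 0.210
C: 20.2/12.5 ≈ 1.616 → |1.616 − 1.500| = 0.116
D: 35.6/23.9 ≈ 1.490 → |1.490 − 1.500| = 0.010

D, A, C, B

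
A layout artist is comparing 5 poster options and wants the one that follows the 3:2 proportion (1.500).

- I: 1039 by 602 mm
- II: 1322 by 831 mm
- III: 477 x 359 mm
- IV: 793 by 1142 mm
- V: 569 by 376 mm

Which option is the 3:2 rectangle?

Target 3:2 ≈ 1.500.
I: 1.726 (Δ0.226)  II: 1.591 (Δ0.091)  III: 1.329 (Δ0.171)  IV: 1.440 (Δ0.060)  V: 1.513 (Δ0.013)

V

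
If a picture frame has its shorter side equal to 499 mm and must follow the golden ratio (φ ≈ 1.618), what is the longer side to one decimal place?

807.4 mm

golden ratio ≈ 1.61803.
Longer side = 499 × 1.61803 ≈ 807.397 → 807.4 mm.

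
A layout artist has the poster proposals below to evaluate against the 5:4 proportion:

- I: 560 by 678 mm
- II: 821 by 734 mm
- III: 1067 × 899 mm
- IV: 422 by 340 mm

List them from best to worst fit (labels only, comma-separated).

IV, I, III, II

I: 678/560 ≈ 1.211 → |1.211 − 1.250| = 0.039
II: 821/734 ≈ 1.119 → |1.119 − 1.250| = 0.131
III: 1067/899 ≈ 1.187 → |1.187 − 1.250| = 0.063
IV: 422/340 ≈ 1.241 → |1.241 − 1.250| = 0.009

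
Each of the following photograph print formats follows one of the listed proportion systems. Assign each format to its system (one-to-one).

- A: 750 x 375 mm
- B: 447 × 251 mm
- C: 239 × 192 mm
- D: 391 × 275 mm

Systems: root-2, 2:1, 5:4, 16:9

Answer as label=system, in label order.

A=2:1, B=16:9, C=5:4, D=root-2

Ratios: A ≈ 2.000; B ≈ 1.781; C ≈ 1.245; D ≈ 1.422.
Targets: root-2 ≈ 1.414; 2:1 ≈ 2.000; 5:4 ≈ 1.250; 16:9 ≈ 1.778.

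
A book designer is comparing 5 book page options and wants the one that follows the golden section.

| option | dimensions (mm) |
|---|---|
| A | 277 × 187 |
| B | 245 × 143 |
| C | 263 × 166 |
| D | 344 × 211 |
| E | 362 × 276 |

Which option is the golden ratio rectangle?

D

Ratios (long/short): A ≈ 1.481; B ≈ 1.713; C ≈ 1.584; D ≈ 1.630; E ≈ 1.312.
golden ratio ≈ 1.618; option D is nearest (Δ 0.012).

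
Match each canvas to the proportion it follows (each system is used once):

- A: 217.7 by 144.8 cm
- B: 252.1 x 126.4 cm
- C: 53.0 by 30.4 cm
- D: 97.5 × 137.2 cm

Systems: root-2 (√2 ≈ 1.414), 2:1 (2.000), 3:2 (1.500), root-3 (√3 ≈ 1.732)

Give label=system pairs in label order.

Ratios: A ≈ 1.503; B ≈ 1.994; C ≈ 1.743; D ≈ 1.407.
Targets: root-2 ≈ 1.414; 2:1 ≈ 2.000; 3:2 ≈ 1.500; root-3 ≈ 1.732.

A=3:2, B=2:1, C=root-3, D=root-2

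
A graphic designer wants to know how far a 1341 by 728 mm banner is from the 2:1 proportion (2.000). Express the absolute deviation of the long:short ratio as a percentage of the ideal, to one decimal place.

Ratio = 1341 / 728 ≈ 1.8420.
Ideal 2:1 = 2.0000. |1.8420 − 2.0000| / 2.0000 ≈ 7.90% → 7.9%.

7.9%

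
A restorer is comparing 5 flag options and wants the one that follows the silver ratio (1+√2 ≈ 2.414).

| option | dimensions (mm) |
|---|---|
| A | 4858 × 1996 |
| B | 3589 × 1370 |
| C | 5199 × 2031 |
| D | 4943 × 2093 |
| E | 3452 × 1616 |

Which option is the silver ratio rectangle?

A

Target silver ratio ≈ 2.414.
A: 2.434 (Δ0.020)  B: 2.620 (Δ0.206)  C: 2.560 (Δ0.146)  D: 2.362 (Δ0.052)  E: 2.136 (Δ0.278)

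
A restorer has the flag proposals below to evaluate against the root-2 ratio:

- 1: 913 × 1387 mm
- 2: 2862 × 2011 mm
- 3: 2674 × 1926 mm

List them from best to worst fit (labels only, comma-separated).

Ratios: 1 = 1387 / 913 ≈ 1.519; 2 = 2862 / 2011 ≈ 1.423; 3 = 2674 / 1926 ≈ 1.388.
|Δ from 1.414|: 1 0.105; 2 0.009; 3 0.026.

2, 3, 1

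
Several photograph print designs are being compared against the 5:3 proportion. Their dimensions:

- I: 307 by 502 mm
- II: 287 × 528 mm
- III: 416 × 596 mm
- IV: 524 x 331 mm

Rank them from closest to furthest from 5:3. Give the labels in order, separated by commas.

I, IV, II, III

Ratios: I = 502 / 307 ≈ 1.635; II = 528 / 287 ≈ 1.840; III = 596 / 416 ≈ 1.433; IV = 524 / 331 ≈ 1.583.
|Δ from 1.667|: I 0.032; II 0.173; III 0.234; IV 0.084.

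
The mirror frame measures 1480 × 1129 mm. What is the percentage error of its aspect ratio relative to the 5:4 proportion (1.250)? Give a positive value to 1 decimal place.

Ratio = 1480 / 1129 ≈ 1.3109.
Ideal 5:4 = 1.2500. |1.3109 − 1.2500| / 1.2500 ≈ 4.87% → 4.9%.

4.9%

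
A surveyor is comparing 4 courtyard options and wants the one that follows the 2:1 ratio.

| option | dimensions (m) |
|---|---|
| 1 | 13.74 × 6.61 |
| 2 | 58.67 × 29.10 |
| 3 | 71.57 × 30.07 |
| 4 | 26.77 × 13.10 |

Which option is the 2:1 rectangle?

2

Ratios (long/short): 1 ≈ 2.079; 2 ≈ 2.016; 3 ≈ 2.380; 4 ≈ 2.044.
2:1 ≈ 2.000; option 2 is nearest (Δ 0.016).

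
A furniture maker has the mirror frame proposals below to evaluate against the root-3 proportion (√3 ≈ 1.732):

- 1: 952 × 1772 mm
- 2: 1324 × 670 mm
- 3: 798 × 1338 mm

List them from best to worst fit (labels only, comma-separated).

1: 1772/952 ≈ 1.861 → |1.861 − 1.732| = 0.129
2: 1324/670 ≈ 1.976 → |1.976 − 1.732| = 0.244
3: 1338/798 ≈ 1.677 → |1.677 − 1.732| = 0.055

3, 1, 2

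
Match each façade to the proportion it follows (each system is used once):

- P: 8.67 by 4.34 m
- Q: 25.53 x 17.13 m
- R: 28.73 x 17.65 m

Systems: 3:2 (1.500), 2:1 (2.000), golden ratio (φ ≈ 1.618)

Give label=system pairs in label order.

P = 8.67/4.34 ≈ 1.998 → 2:1 (2.000)
Q = 25.53/17.13 ≈ 1.490 → 3:2 (1.500)
R = 28.73/17.65 ≈ 1.628 → golden ratio (1.618)

P=2:1, Q=3:2, R=golden ratio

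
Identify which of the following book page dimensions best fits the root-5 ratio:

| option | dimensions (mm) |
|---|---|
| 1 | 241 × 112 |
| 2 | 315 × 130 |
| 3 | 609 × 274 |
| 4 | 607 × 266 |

Target root-5 ≈ 2.236.
1: 2.152 (Δ0.084)  2: 2.423 (Δ0.187)  3: 2.223 (Δ0.013)  4: 2.282 (Δ0.046)

3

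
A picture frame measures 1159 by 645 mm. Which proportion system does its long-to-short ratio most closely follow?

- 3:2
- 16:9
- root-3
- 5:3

16:9

Ratio = 1159 / 645 ≈ 1.797.
Distances: 3:2 1.500 (Δ 0.297); 16:9 1.778 (Δ 0.019); root-3 1.732 (Δ 0.065); 5:3 1.667 (Δ 0.130).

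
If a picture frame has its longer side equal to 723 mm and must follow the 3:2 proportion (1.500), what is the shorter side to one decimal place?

482.0 mm

3:2 = 1.50000.
Shorter side = 723 ÷ 1.50000 ≈ 482.000 → 482.0 mm.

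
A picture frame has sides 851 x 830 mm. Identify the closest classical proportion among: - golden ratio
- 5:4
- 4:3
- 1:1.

851/830 ≈ 1.025. Nearest candidates are 1:1 (1.000, off by 0.025) and 5:4 (1.250, off by 0.225).

1:1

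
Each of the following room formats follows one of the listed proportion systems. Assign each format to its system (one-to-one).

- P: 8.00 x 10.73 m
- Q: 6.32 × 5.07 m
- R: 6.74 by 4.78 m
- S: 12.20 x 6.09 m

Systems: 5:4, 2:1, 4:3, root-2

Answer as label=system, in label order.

P=4:3, Q=5:4, R=root-2, S=2:1

Ratios: P ≈ 1.341; Q ≈ 1.247; R ≈ 1.410; S ≈ 2.003.
Targets: 5:4 ≈ 1.250; 2:1 ≈ 2.000; 4:3 ≈ 1.333; root-2 ≈ 1.414.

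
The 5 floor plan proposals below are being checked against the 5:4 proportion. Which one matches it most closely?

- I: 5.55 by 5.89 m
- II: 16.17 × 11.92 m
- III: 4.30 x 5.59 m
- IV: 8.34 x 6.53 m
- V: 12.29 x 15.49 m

Ratios (long/short): I ≈ 1.061; II ≈ 1.357; III ≈ 1.300; IV ≈ 1.277; V ≈ 1.260.
5:4 ≈ 1.250; option V is nearest (Δ 0.010).

V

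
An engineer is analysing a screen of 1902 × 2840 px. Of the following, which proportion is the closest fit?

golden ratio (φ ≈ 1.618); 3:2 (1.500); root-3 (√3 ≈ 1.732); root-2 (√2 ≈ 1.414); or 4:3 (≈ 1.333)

3:2

2840/1902 ≈ 1.493. Nearest candidates are 3:2 (1.500, off by 0.007) and root-2 (1.414, off by 0.079).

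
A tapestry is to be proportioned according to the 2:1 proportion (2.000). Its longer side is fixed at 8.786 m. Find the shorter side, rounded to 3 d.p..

4.393 m

2:1 = 2.00000.
Shorter side = 8.786 ÷ 2.00000 ≈ 4.39300 → 4.393 m.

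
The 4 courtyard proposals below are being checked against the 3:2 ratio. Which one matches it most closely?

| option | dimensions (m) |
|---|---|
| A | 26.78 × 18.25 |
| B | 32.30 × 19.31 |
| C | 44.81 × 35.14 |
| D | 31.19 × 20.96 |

Ratios (long/short): A ≈ 1.467; B ≈ 1.673; C ≈ 1.275; D ≈ 1.488.
3:2 ≈ 1.500; option D is nearest (Δ 0.012).

D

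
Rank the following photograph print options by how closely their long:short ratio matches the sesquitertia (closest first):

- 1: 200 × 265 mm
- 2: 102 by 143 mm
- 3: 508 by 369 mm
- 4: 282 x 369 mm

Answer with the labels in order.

1, 4, 3, 2

1: 265/200 ≈ 1.325 → |1.325 − 1.333| = 0.008
2: 143/102 ≈ 1.402 → |1.402 − 1.333| = 0.069
3: 508/369 ≈ 1.377 → |1.377 − 1.333| = 0.044
4: 369/282 ≈ 1.309 → |1.309 − 1.333| = 0.024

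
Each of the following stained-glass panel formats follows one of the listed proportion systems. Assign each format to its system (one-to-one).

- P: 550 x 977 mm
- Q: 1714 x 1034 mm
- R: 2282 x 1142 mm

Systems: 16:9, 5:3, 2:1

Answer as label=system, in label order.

P=16:9, Q=5:3, R=2:1

P = 977/550 ≈ 1.776 → 16:9 (1.778)
Q = 1714/1034 ≈ 1.658 → 5:3 (1.667)
R = 2282/1142 ≈ 1.998 → 2:1 (2.000)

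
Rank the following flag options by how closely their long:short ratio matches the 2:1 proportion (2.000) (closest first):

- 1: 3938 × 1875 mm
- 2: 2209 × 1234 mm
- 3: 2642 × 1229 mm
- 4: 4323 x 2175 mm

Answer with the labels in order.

Ratios: 1 = 3938 / 1875 ≈ 2.100; 2 = 2209 / 1234 ≈ 1.790; 3 = 2642 / 1229 ≈ 2.150; 4 = 4323 / 2175 ≈ 1.988.
|Δ from 2.000|: 1 0.100; 2 0.210; 3 0.150; 4 0.012.

4, 1, 3, 2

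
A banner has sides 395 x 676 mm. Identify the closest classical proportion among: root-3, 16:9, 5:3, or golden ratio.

Ratio = 676 / 395 ≈ 1.711.
Distances: root-3 1.732 (Δ 0.021); 16:9 1.778 (Δ 0.067); 5:3 1.667 (Δ 0.044); golden ratio 1.618 (Δ 0.093).

root-3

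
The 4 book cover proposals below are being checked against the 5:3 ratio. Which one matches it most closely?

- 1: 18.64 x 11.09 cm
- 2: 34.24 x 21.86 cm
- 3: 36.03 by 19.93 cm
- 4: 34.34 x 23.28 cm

Ratios (long/short): 1 ≈ 1.681; 2 ≈ 1.566; 3 ≈ 1.808; 4 ≈ 1.475.
5:3 ≈ 1.667; option 1 is nearest (Δ 0.014).

1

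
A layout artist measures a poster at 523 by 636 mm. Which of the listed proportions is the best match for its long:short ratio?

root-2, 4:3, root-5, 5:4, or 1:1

5:4

Ratio = 636 / 523 ≈ 1.216.
Distances: root-2 1.414 (Δ 0.198); 4:3 1.333 (Δ 0.117); root-5 2.236 (Δ 1.020); 5:4 1.250 (Δ 0.034); 1:1 1.000 (Δ 0.216).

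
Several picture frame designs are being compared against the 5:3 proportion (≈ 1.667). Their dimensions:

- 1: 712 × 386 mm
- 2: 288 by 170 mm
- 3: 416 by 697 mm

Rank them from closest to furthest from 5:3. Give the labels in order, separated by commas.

3, 2, 1

Ratios: 1 = 712 / 386 ≈ 1.845; 2 = 288 / 170 ≈ 1.694; 3 = 697 / 416 ≈ 1.675.
|Δ from 1.667|: 1 0.178; 2 0.027; 3 0.008.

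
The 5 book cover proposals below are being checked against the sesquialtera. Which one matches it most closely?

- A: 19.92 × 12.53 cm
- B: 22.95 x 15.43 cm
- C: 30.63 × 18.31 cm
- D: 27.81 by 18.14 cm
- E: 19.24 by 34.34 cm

Target 3:2 ≈ 1.500.
A: 1.590 (Δ0.090)  B: 1.487 (Δ0.013)  C: 1.673 (Δ0.173)  D: 1.533 (Δ0.033)  E: 1.785 (Δ0.285)

B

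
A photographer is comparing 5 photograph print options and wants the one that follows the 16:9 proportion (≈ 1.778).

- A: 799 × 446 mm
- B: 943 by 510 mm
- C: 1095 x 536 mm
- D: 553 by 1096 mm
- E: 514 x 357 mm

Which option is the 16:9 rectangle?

A

Target 16:9 ≈ 1.778.
A: 1.791 (Δ0.013)  B: 1.849 (Δ0.071)  C: 2.043 (Δ0.265)  D: 1.982 (Δ0.204)  E: 1.440 (Δ0.338)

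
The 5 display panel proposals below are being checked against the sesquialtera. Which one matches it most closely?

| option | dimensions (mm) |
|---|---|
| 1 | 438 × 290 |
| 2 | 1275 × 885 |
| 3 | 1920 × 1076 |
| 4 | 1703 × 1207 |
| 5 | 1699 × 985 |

Target 3:2 ≈ 1.500.
1: 1.510 (Δ0.010)  2: 1.441 (Δ0.059)  3: 1.784 (Δ0.284)  4: 1.411 (Δ0.089)  5: 1.725 (Δ0.225)

1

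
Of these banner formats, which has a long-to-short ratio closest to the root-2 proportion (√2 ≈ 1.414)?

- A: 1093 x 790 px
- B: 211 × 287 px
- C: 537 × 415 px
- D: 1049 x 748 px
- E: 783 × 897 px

D

Target root-2 ≈ 1.414.
A: 1.384 (Δ0.030)  B: 1.360 (Δ0.054)  C: 1.294 (Δ0.120)  D: 1.402 (Δ0.012)  E: 1.146 (Δ0.268)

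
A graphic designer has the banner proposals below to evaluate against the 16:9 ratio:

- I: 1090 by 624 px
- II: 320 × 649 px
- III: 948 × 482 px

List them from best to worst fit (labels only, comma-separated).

Ratios: I = 1090 / 624 ≈ 1.747; II = 649 / 320 ≈ 2.028; III = 948 / 482 ≈ 1.967.
|Δ from 1.778|: I 0.031; II 0.250; III 0.189.

I, III, II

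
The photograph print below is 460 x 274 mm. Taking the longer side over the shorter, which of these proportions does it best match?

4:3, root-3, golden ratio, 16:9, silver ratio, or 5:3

Ratio = 460 / 274 ≈ 1.679.
Distances: 4:3 1.333 (Δ 0.346); root-3 1.732 (Δ 0.053); golden ratio 1.618 (Δ 0.061); 16:9 1.778 (Δ 0.099); silver ratio 2.414 (Δ 0.735); 5:3 1.667 (Δ 0.012).

5:3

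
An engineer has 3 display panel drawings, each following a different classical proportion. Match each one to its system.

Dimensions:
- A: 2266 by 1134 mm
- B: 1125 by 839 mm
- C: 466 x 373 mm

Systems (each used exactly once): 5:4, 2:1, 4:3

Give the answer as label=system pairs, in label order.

A=2:1, B=4:3, C=5:4

A = 2266/1134 ≈ 1.998 → 2:1 (2.000)
B = 1125/839 ≈ 1.341 → 4:3 (1.333)
C = 466/373 ≈ 1.249 → 5:4 (1.250)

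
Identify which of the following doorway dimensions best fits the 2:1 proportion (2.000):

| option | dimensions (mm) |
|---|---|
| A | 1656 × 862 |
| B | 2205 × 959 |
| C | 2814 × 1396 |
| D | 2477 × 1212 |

Ratios (long/short): A ≈ 1.921; B ≈ 2.299; C ≈ 2.016; D ≈ 2.044.
2:1 ≈ 2.000; option C is nearest (Δ 0.016).

C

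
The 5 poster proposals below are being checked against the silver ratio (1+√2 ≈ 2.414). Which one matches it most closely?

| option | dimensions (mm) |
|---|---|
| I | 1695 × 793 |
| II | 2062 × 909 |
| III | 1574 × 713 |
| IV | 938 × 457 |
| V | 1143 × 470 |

Target silver ratio ≈ 2.414.
I: 2.137 (Δ0.277)  II: 2.268 (Δ0.146)  III: 2.208 (Δ0.206)  IV: 2.053 (Δ0.361)  V: 2.432 (Δ0.018)

V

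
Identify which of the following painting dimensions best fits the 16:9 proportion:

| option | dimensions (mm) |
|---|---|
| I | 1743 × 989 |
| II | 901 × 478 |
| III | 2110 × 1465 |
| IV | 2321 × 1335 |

I

Ratios (long/short): I ≈ 1.762; II ≈ 1.885; III ≈ 1.440; IV ≈ 1.739.
16:9 ≈ 1.778; option I is nearest (Δ 0.016).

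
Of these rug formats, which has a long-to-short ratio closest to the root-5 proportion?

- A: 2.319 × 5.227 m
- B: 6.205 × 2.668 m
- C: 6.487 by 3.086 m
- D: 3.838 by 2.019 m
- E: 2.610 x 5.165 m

A

Ratios (long/short): A ≈ 2.254; B ≈ 2.326; C ≈ 2.102; D ≈ 1.901; E ≈ 1.979.
root-5 ≈ 2.236; option A is nearest (Δ 0.018).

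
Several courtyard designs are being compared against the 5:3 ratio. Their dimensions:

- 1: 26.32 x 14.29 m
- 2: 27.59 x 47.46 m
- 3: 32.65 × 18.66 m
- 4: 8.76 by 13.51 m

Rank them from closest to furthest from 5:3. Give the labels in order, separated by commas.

2, 3, 4, 1

Ratios: 1 = 26.32 / 14.29 ≈ 1.842; 2 = 47.46 / 27.59 ≈ 1.720; 3 = 32.65 / 18.66 ≈ 1.750; 4 = 13.51 / 8.76 ≈ 1.542.
|Δ from 1.667|: 1 0.175; 2 0.053; 3 0.083; 4 0.125.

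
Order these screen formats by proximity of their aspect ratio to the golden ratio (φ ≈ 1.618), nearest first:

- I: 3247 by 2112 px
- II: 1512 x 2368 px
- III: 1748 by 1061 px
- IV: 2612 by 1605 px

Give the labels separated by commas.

I: 3247/2112 ≈ 1.537 → |1.537 − 1.618| = 0.081
II: 2368/1512 ≈ 1.566 → |1.566 − 1.618| = 0.052
III: 1748/1061 ≈ 1.648 → |1.648 − 1.618| = 0.030
IV: 2612/1605 ≈ 1.627 → |1.627 − 1.618| = 0.009

IV, III, II, I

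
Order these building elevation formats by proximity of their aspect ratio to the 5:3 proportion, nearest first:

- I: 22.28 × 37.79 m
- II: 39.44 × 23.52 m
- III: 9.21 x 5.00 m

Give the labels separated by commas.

II, I, III

Ratios: I = 37.79 / 22.28 ≈ 1.696; II = 39.44 / 23.52 ≈ 1.677; III = 9.21 / 5.00 ≈ 1.842.
|Δ from 1.667|: I 0.029; II 0.010; III 0.175.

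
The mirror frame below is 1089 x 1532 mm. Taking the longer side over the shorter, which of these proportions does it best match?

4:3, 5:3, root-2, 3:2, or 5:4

root-2

1532/1089 ≈ 1.407. Nearest candidates are root-2 (1.414, off by 0.007) and 4:3 (1.333, off by 0.074).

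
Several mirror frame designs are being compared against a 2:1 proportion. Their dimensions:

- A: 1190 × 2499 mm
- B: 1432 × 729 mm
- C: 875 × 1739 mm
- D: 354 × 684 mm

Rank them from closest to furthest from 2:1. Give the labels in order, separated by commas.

Ratios: A = 2499 / 1190 ≈ 2.100; B = 1432 / 729 ≈ 1.964; C = 1739 / 875 ≈ 1.987; D = 684 / 354 ≈ 1.932.
|Δ from 2.000|: A 0.100; B 0.036; C 0.013; D 0.068.

C, B, D, A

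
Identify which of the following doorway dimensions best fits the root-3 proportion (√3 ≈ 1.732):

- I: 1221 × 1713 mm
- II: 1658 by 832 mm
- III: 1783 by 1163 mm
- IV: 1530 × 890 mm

IV

Ratios (long/short): I ≈ 1.403; II ≈ 1.993; III ≈ 1.533; IV ≈ 1.719.
root-3 ≈ 1.732; option IV is nearest (Δ 0.013).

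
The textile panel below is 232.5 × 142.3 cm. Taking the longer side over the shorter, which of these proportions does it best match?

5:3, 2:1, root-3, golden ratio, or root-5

golden ratio

232.5/142.3 ≈ 1.634. Nearest candidates are golden ratio (1.618, off by 0.016) and 5:3 (1.667, off by 0.033).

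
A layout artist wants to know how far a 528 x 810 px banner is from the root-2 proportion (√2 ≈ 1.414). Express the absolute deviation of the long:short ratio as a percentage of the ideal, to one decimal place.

8.5%

Ratio = 810 / 528 ≈ 1.5341.
Ideal root-2 ≈ 1.4142. |1.5341 − 1.4142| / 1.4142 ≈ 8.48% → 8.5%.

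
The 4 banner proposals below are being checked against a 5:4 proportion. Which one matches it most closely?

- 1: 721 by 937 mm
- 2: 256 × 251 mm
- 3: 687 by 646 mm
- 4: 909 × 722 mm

4

Ratios (long/short): 1 ≈ 1.300; 2 ≈ 1.020; 3 ≈ 1.063; 4 ≈ 1.259.
5:4 ≈ 1.250; option 4 is nearest (Δ 0.009).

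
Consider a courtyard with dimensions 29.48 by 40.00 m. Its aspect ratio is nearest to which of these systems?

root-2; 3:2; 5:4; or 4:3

40.00/29.48 ≈ 1.357. Nearest candidates are 4:3 (1.333, off by 0.024) and root-2 (1.414, off by 0.057).

4:3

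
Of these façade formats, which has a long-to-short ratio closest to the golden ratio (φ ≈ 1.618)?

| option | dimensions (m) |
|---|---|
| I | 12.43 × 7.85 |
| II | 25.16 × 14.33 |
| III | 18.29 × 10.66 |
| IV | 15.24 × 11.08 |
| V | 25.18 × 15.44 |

V

Ratios (long/short): I ≈ 1.583; II ≈ 1.756; III ≈ 1.716; IV ≈ 1.375; V ≈ 1.631.
golden ratio ≈ 1.618; option V is nearest (Δ 0.013).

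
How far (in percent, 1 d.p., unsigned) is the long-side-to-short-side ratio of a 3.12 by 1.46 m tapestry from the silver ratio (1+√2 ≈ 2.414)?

11.5%

Ratio = 3.12 / 1.46 ≈ 2.1370.
Ideal silver ratio ≈ 2.4142. |2.1370 − 2.4142| / 2.4142 ≈ 11.48% → 11.5%.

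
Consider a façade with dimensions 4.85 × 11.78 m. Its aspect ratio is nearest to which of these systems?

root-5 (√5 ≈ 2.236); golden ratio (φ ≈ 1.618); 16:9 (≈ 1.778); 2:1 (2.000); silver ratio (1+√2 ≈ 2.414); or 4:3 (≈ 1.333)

silver ratio

Ratio = 11.78 / 4.85 ≈ 2.429.
Distances: root-5 2.236 (Δ 0.193); golden ratio 1.618 (Δ 0.811); 16:9 1.778 (Δ 0.651); 2:1 2.000 (Δ 0.429); silver ratio 2.414 (Δ 0.015); 4:3 1.333 (Δ 1.096).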